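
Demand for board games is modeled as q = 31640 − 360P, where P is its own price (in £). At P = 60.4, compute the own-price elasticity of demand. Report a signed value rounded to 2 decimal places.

-2.20

At the given values, q = 31640 − 360(60.4) = 9896.
∂q/∂P = −360.
E = (-360) × (60.4/9896) = -2.1972…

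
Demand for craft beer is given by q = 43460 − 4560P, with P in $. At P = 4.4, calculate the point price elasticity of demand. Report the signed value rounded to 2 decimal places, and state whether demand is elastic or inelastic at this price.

-0.86; inelastic

dq/dP = −4560. At P = 4.4, q = 43460 − 4560(4.4) = 23396.
Ed = (dq/dP)·(P/q) = −4560 × (4.4/23396) = -0.8575…
|Ed| = 0.86 < 1, so demand is inelastic.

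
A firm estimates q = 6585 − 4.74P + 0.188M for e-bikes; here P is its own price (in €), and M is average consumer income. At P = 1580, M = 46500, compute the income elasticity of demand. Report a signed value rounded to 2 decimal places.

1.12

At the given values, q = 6585 − 4.74(1580) + 0.188(46500) = 7837.8.
∂q/∂M = 0.188.
E = (0.188) × (46500/7837.8) = 1.1153…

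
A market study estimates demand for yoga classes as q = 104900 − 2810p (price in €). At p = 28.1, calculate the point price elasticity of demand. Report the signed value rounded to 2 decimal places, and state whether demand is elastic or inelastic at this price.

dq/dp = −2810. At p = 28.1, q = 104900 − 2810(28.1) = 25939.
Ed = (dq/dp)·(p/q) = −2810 × (28.1/25939) = -3.0441…
|Ed| = 3.04 > 1, so demand is elastic.

-3.04; elastic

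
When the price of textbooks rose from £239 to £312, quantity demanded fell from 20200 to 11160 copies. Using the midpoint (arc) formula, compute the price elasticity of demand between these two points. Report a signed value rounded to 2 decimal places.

%ΔQ = (11160 − 20200) / [(20200 + 11160)/2] = -9040/15680 = -0.576530…
%ΔP = (312 − 239) / [(239 + 312)/2] = 73/275.5 = 0.264972…
Arc Ed = %ΔQ / %ΔP = (-9040/15680) / (73/275.5) = -2.1758…

-2.18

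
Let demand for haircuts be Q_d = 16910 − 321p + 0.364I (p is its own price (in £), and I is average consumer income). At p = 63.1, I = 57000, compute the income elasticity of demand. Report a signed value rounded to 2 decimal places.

At the given values, Q_d = 16910 − 321(63.1) + 0.364(57000) = 17402.9.
∂Q_d/∂I = 0.364.
E = (0.364) × (57000/17402.9) = 1.1922…

1.19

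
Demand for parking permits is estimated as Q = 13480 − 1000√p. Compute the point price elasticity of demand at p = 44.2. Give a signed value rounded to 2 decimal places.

dQ/dp = −1000/(2√p) = -75.2071. At p = 44.2, Q = 6831.69.
Ed = (dQ/dp)·(p/Q) = (-75.2071) × (44.2/6831.69) = -0.4865…

-0.49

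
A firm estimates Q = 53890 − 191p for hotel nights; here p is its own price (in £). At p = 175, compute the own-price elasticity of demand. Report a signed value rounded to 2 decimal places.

At the given values, Q = 53890 − 191(175) = 20465.
∂Q/∂p = −191.
E = (-191) × (175/20465) = -1.6332…

-1.63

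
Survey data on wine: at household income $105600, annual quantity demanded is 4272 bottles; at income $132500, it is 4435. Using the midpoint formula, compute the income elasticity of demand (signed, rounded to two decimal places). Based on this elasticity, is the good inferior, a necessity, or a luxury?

0.17; necessity

%ΔQ = (4435 − 4272)/[( 4272 + 4435)/2] = 163/4353.5 = 0.037441…
%ΔIncome = (132500 − 105600)/[( 105600 + 132500)/2] = 26900/119050 = 0.225955…
E_income = (163/4353.5) / (26900/119050) = 0.1657…
0 < E_income < 1 ⇒ normal good, necessity.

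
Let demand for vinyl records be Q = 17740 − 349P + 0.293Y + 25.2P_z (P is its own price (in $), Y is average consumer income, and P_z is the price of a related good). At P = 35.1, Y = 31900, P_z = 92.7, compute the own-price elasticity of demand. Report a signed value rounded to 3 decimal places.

-0.713

At the given values, Q = 17740 − 349(35.1) + 0.293(31900) + 25.2(92.7) = 17172.84.
∂Q/∂P = −349.
E = (-349) × (35.1/17172.84) = -0.71332…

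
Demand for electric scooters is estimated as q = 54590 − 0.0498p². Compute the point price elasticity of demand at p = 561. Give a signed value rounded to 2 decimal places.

dq/dp = −2·0.0498·p = -55.8756. At p = 561, q = 38916.8942.
Ed = (dq/dp)·(p/q) = (-55.8756) × (561/38916.8942) = -0.8054…

-0.81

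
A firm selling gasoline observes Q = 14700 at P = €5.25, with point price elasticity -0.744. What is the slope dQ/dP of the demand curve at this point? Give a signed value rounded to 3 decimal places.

Ed = (dQ/dP)·(P/Q) ⇒ dQ/dP = Ed·Q/P = (-0.744)·14700/5.25 = -2083.2

-2083.200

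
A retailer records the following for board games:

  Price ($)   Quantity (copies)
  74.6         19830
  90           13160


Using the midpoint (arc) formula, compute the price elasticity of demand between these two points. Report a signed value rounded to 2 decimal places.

%ΔQ = (13160 − 19830) / [(19830 + 13160)/2] = -6670/16495 = -0.404364…
%ΔP = (90 − 74.6) / [(74.6 + 90)/2] = 15.4/82.3 = 0.187120…
Arc Ed = %ΔQ / %ΔP = (-6670/16495) / (15.4/82.3) = -2.1609…

-2.16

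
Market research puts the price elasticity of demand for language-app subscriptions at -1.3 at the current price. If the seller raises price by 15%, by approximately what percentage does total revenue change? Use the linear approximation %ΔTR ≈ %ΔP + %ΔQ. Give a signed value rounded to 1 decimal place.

%ΔQ ≈ Ed × %ΔP = (-1.3) × (+15%) = -19.5000%
%ΔTR ≈ %ΔP + %ΔQ = (+15%) + (-19.5000%) = -4.5000%

-4.5%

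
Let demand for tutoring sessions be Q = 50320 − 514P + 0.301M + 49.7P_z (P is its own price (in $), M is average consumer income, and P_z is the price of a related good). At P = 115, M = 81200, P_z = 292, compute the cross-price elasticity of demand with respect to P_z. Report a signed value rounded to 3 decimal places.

At the given values, Q = 50320 − 514(115) + 0.301(81200) + 49.7(292) = 30163.6.
∂Q/∂P_z = 49.7.
E = (49.7) × (292/30163.6) = 0.48112…

0.481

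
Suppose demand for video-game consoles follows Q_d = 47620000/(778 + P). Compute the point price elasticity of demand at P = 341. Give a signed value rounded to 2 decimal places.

-0.30

dQ_d/dP = −47620000/(778 + P)² = -38.0303. At P = 341, Q_d = 42555.9.
Ed = (dQ_d/dP)·(P/Q_d) = (-38.0303) × (341/42555.9) = -0.3047…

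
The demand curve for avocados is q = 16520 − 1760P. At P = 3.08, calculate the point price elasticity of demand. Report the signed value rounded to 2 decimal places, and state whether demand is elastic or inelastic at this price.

-0.49; inelastic

dq/dP = −1760. At P = 3.08, q = 16520 − 1760(3.08) = 11099.2.
Ed = (dq/dP)·(P/q) = −1760 × (3.08/11099.2) = -0.4883…
|Ed| = 0.49 < 1, so demand is inelastic.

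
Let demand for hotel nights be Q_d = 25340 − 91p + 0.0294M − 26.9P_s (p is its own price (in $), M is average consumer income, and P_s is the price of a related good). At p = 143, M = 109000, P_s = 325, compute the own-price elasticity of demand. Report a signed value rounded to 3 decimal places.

-1.917

At the given values, Q_d = 25340 − 91(143) + 0.0294(109000) − 26.9(325) = 6789.1.
∂Q_d/∂p = −91.
E = (-91) × (143/6789.1) = -1.91674…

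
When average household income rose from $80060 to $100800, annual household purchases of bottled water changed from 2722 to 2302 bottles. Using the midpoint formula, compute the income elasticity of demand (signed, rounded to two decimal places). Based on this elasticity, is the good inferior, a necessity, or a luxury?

-0.73; inferior

%ΔQ = (2302 − 2722)/[( 2722 + 2302)/2] = -420/2512 = -0.167197…
%ΔIncome = (100800 − 80060)/[( 80060 + 100800)/2] = 20740/90430 = 0.229348…
E_income = (-420/2512) / (20740/90430) = -0.7290…
E_income < 0 ⇒ inferior good.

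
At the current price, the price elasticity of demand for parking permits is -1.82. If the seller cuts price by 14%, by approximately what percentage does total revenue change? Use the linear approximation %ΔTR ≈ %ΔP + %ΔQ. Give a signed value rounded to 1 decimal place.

%ΔQ ≈ Ed × %ΔP = (-1.82) × (-14%) = +25.4800%
%ΔTR ≈ %ΔP + %ΔQ = (-14%) + (+25.4800%) = +11.4800%

+11.5%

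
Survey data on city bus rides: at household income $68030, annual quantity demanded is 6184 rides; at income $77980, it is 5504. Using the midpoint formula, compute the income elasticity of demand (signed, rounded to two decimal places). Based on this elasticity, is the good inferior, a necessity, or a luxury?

%ΔQ = (5504 − 6184)/[( 6184 + 5504)/2] = -680/5844 = -0.116358…
%ΔIncome = (77980 − 68030)/[( 68030 + 77980)/2] = 9950/73005 = 0.136292…
E_income = (-680/5844) / (9950/73005) = -0.8537…
E_income < 0 ⇒ inferior good.

-0.85; inferior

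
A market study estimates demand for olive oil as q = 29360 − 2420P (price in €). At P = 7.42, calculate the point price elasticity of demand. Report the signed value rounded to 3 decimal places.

-1.575

dq/dP = −2420. At P = 7.42, q = 29360 − 2420(7.42) = 11403.6.
Ed = (dq/dP)·(P/q) = −2420 × (7.42/11403.6) = -1.57462…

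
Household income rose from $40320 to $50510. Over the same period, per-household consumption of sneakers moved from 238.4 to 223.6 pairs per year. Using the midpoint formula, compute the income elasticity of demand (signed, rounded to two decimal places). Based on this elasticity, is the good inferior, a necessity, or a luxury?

-0.29; inferior

%ΔQ = (223.6 − 238.4)/[( 238.4 + 223.6)/2] = -14.8/231 = -0.064069…
%ΔIncome = (50510 − 40320)/[( 40320 + 50510)/2] = 10190/45415 = 0.224375…
E_income = (-14.8/231) / (10190/45415) = -0.2855…
E_income < 0 ⇒ inferior good.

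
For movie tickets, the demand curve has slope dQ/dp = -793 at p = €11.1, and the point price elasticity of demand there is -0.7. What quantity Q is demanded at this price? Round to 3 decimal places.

12574.714

Ed = (dQ/dp)·(p/Q) ⇒ Q = (dQ/dp)·p/Ed = (-793)·11.1/(-0.7) = 12574.71428…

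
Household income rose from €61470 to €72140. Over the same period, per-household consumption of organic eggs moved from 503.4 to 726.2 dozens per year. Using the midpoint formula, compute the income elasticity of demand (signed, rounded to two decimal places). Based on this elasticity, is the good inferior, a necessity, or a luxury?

%ΔQ = (726.2 − 503.4)/[( 503.4 + 726.2)/2] = 222.8/614.8 = 0.362394…
%ΔIncome = (72140 − 61470)/[( 61470 + 72140)/2] = 10670/66805 = 0.159718…
E_income = (222.8/614.8) / (10670/66805) = 2.2689…
E_income > 1 ⇒ normal good, luxury.

2.27; luxury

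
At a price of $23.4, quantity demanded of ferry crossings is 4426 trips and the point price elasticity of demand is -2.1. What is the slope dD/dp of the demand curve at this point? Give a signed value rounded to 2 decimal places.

-397.21

Ed = (dD/dp)·(p/D) ⇒ dD/dp = Ed·D/p = (-2.1)·4426/23.4 = -397.2051…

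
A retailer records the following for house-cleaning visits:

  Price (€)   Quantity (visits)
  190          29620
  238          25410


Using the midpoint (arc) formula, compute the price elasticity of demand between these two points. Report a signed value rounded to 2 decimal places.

-0.68

%ΔQ = (25410 − 29620) / [(29620 + 25410)/2] = -4210/27515 = -0.153007…
%ΔP = (238 − 190) / [(190 + 238)/2] = 48/214 = 0.224299…
Arc Ed = %ΔQ / %ΔP = (-4210/27515) / (48/214) = -0.6821…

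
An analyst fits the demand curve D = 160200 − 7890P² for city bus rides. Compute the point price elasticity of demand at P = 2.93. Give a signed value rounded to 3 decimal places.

-1.465

dD/dP = −2·7890·P = -46235.4. At P = 2.93, D = 92465.139.
Ed = (dD/dP)·(P/D) = (-46235.4) × (2.93/92465.139) = -1.46508…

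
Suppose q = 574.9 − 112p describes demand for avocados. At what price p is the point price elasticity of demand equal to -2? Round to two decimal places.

3.42

Ed = −112p/(574.9 − 112p). Set this equal to -2:
112p = 2·(574.9 − 112p) ⇒ 112p(1 + 2) = 2·574.9
p = 2·574.9 / (112·3) = 3.4220…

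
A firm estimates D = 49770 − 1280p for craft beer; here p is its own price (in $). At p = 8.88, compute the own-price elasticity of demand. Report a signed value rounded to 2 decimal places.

-0.30

At the given values, D = 49770 − 1280(8.88) = 38403.6.
∂D/∂p = −1280.
E = (-1280) × (8.88/38403.6) = -0.2959…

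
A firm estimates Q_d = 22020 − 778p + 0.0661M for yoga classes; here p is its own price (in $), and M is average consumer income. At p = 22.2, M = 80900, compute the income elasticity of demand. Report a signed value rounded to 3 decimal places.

0.530

At the given values, Q_d = 22020 − 778(22.2) + 0.0661(80900) = 10095.89.
∂Q_d/∂M = 0.0661.
E = (0.0661) × (80900/10095.89) = 0.52966…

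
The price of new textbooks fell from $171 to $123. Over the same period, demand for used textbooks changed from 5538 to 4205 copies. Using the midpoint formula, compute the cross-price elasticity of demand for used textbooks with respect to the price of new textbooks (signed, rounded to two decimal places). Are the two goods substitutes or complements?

%ΔQ_{used textbooks} = (4205 − 5538)/avg = -1333/4871.5 = -0.273632…
%ΔP_{new textbooks} = (123 − 171)/avg = -48/147 = -0.326530…
E_cross = (-1333/4871.5) / (-48/147) = 0.8379…
E_cross > 0 ⇒ the goods are substitutes.

0.84; substitutes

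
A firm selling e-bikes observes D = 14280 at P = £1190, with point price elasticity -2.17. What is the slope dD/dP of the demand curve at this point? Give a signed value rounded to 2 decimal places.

Ed = (dD/dP)·(P/D) ⇒ dD/dP = Ed·D/P = (-2.17)·14280/1190 = -26.04

-26.04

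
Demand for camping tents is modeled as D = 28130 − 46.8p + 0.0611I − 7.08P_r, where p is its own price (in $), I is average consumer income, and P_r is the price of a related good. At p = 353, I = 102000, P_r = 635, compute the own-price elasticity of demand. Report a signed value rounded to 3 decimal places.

-1.238

At the given values, D = 28130 − 46.8(353) + 0.0611(102000) − 7.08(635) = 13346.
∂D/∂p = −46.8.
E = (-46.8) × (353/13346) = -1.23785…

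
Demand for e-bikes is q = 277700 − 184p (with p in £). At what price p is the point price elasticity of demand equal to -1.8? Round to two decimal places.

Ed = −184p/(277700 − 184p). Set this equal to -1.8:
184p = 1.8·(277700 − 184p) ⇒ 184p(1 + 1.8) = 1.8·277700
p = 1.8·277700 / (184·2.8) = 970.2251…

970.23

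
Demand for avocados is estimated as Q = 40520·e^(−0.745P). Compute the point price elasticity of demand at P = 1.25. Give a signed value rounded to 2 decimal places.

dQ/dP = −0.745·Q = -11895.7. At P = 1.25, Q = 15967.3.
Ed = (dQ/dP)·(P/Q) = (-11895.7) × (1.25/15967.3) = -0.9312…

-0.93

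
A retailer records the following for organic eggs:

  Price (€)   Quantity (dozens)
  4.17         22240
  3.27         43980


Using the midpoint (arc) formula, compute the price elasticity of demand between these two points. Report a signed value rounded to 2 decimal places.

-2.71

%ΔQ = (43980 − 22240) / [(22240 + 43980)/2] = 21740/33110 = 0.656599…
%ΔP = (3.27 − 4.17) / [(4.17 + 3.27)/2] = -0.9/3.72 = -0.241935…
Arc Ed = %ΔQ / %ΔP = (21740/33110) / (-0.9/3.72) = -2.7139…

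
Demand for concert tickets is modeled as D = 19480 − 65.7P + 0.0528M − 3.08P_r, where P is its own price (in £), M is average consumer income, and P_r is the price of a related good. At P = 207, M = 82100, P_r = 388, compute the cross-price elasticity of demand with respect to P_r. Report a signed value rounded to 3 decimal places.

-0.132

At the given values, D = 19480 − 65.7(207) + 0.0528(82100) − 3.08(388) = 9019.94.
∂D/∂P_r = -3.08.
E = (-3.08) × (388/9019.94) = -0.13248…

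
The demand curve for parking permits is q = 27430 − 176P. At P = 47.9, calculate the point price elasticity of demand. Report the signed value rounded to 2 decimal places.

dq/dP = −176. At P = 47.9, q = 27430 − 176(47.9) = 18999.6.
Ed = (dq/dP)·(P/q) = −176 × (47.9/18999.6) = -0.4437…

-0.44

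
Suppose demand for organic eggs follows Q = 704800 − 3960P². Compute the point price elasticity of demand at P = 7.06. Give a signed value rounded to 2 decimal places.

-0.78

dQ/dP = −2·3960·P = -55915.2. At P = 7.06, Q = 507419.344.
Ed = (dQ/dP)·(P/Q) = (-55915.2) × (7.06/507419.344) = -0.7779…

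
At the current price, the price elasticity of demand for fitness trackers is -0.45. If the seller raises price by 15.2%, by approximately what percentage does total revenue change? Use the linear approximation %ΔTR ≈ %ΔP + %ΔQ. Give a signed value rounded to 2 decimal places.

%ΔQ ≈ Ed × %ΔP = (-0.45) × (+15.2%) = -6.8400%
%ΔTR ≈ %ΔP + %ΔQ = (+15.2%) + (-6.8400%) = +8.3600%

+8.36%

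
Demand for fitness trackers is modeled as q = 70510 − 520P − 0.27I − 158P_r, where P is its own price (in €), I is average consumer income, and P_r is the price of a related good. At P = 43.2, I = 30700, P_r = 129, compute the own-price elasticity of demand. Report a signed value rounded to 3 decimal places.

-1.159

At the given values, q = 70510 − 520(43.2) − 0.27(30700) − 158(129) = 19375.
∂q/∂P = −520.
E = (-520) × (43.2/19375) = -1.15943…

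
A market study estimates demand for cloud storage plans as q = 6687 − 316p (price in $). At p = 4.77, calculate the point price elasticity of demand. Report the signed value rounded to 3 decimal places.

dq/dp = −316. At p = 4.77, q = 6687 − 316(4.77) = 5179.68.
Ed = (dq/dp)·(p/q) = −316 × (4.77/5179.68) = -0.29100…

-0.291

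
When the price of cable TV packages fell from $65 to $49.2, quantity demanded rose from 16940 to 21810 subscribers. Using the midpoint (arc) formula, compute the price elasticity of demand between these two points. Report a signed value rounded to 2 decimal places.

%ΔQ = (21810 − 16940) / [(16940 + 21810)/2] = 4870/19375 = 0.251354…
%ΔP = (49.2 − 65) / [(65 + 49.2)/2] = -15.8/57.1 = -0.276707…
Arc Ed = %ΔQ / %ΔP = (4870/19375) / (-15.8/57.1) = -0.9083…

-0.91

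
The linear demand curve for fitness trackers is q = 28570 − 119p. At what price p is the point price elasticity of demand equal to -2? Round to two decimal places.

160.06

Ed = −119p/(28570 − 119p). Set this equal to -2:
119p = 2·(28570 − 119p) ⇒ 119p(1 + 2) = 2·28570
p = 2·28570 / (119·3) = 160.0560…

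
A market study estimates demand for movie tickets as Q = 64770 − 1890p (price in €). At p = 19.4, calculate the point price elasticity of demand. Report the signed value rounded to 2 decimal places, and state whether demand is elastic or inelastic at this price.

dQ/dp = −1890. At p = 19.4, Q = 64770 − 1890(19.4) = 28104.
Ed = (dQ/dp)·(p/Q) = −1890 × (19.4/28104) = -1.3046…
|Ed| = 1.30 > 1, so demand is elastic.

-1.30; elastic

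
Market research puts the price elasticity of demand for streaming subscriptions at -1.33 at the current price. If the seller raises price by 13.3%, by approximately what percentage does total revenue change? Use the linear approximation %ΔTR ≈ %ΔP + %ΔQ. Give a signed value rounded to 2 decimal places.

-4.39%

%ΔQ ≈ Ed × %ΔP = (-1.33) × (+13.3%) = -17.6890%
%ΔTR ≈ %ΔP + %ΔQ = (+13.3%) + (-17.6890%) = -4.3890%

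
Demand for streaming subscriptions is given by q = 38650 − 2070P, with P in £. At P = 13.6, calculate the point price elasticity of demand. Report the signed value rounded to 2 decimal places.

dq/dP = −2070. At P = 13.6, q = 38650 − 2070(13.6) = 10498.
Ed = (dq/dP)·(P/q) = −2070 × (13.6/10498) = -2.6816…

-2.68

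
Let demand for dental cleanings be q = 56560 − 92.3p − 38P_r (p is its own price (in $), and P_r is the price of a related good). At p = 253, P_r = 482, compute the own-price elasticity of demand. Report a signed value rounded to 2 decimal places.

-1.57

At the given values, q = 56560 − 92.3(253) − 38(482) = 14892.1.
∂q/∂p = −92.3.
E = (-92.3) × (253/14892.1) = -1.5680…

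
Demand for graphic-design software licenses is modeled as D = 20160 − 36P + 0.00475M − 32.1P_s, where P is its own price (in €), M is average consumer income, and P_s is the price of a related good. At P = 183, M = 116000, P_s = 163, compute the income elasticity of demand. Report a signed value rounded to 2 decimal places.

0.06

At the given values, D = 20160 − 36(183) + 0.00475(116000) − 32.1(163) = 8890.7.
∂D/∂M = 0.00475.
E = (0.00475) × (116000/8890.7) = 0.0619…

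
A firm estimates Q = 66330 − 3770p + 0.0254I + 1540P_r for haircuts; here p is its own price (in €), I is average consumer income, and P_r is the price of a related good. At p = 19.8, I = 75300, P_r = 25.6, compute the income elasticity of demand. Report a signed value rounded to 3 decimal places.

0.058

At the given values, Q = 66330 − 3770(19.8) + 0.0254(75300) + 1540(25.6) = 33020.62.
∂Q/∂I = 0.0254.
E = (0.0254) × (75300/33020.62) = 0.05792…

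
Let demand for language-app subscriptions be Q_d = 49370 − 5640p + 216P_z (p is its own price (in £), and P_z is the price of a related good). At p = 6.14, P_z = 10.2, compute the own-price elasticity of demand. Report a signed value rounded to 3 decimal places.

At the given values, Q_d = 49370 − 5640(6.14) + 216(10.2) = 16943.6.
∂Q_d/∂p = −5640.
E = (-5640) × (6.14/16943.6) = -2.04381…

-2.044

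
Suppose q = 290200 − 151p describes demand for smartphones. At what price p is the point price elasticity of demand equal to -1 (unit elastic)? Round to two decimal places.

960.93

Ed = −151p/(290200 − 151p). Set this equal to -1:
151p = 1·(290200 − 151p) ⇒ 151p(1 + 1) = 1·290200
p = 1·290200 / (151·2) = 960.9271…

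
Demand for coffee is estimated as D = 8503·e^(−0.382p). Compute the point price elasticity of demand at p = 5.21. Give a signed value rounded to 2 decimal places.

-1.99

dD/dp = −0.382·D = -443.909. At p = 5.21, D = 1162.07.
Ed = (dD/dp)·(p/D) = (-443.909) × (5.21/1162.07) = -1.9902…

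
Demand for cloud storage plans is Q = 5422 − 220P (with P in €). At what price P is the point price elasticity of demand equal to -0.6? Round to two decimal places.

Ed = −220P/(5422 − 220P). Set this equal to -0.6:
220P = 0.6·(5422 − 220P) ⇒ 220P(1 + 0.6) = 0.6·5422
P = 0.6·5422 / (220·1.6) = 9.2420…

9.24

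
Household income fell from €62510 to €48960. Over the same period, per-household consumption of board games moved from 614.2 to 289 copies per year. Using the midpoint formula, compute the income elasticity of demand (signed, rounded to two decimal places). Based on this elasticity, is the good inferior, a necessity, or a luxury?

%ΔQ = (289 − 614.2)/[( 614.2 + 289)/2] = -325.2/451.6 = -0.720106…
%ΔIncome = (48960 − 62510)/[( 62510 + 48960)/2] = -13550/55735 = -0.243114…
E_income = (-325.2/451.6) / (-13550/55735) = 2.9620…
E_income > 1 ⇒ normal good, luxury.

2.96; luxury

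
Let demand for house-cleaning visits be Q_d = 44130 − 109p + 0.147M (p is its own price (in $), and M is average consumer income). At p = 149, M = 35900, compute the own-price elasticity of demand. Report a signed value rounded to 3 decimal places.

-0.490

At the given values, Q_d = 44130 − 109(149) + 0.147(35900) = 33166.3.
∂Q_d/∂p = −109.
E = (-109) × (149/33166.3) = -0.48968…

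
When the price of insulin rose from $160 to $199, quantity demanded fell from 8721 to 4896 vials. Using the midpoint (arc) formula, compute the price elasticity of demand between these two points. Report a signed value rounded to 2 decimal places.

-2.59

%ΔQ = (4896 − 8721) / [(8721 + 4896)/2] = -3825/6808.5 = -0.561797…
%ΔP = (199 − 160) / [(160 + 199)/2] = 39/179.5 = 0.217270…
Arc Ed = %ΔQ / %ΔP = (-3825/6808.5) / (39/179.5) = -2.5857…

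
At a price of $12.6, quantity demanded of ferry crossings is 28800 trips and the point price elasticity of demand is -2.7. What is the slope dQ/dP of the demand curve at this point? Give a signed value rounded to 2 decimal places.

Ed = (dQ/dP)·(P/Q) ⇒ dQ/dP = Ed·Q/P = (-2.7)·28800/12.6 = -6171.4285…

-6171.43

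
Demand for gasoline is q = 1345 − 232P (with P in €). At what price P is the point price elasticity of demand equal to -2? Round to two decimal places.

Ed = −232P/(1345 − 232P). Set this equal to -2:
232P = 2·(1345 − 232P) ⇒ 232P(1 + 2) = 2·1345
P = 2·1345 / (232·3) = 3.8649…

3.86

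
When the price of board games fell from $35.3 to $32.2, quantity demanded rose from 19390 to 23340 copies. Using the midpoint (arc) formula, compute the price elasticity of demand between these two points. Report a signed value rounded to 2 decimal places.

-2.01

%ΔQ = (23340 − 19390) / [(19390 + 23340)/2] = 3950/21365 = 0.184881…
%ΔP = (32.2 − 35.3) / [(35.3 + 32.2)/2] = -3.1/33.75 = -0.091851…
Arc Ed = %ΔQ / %ΔP = (3950/21365) / (-3.1/33.75) = -2.0128…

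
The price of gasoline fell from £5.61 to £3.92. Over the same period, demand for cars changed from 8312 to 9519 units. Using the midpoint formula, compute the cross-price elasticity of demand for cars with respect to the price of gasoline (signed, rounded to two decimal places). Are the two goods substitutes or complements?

%ΔQ_{cars} = (9519 − 8312)/avg = 1207/8915.5 = 0.135382…
%ΔP_{gasoline} = (3.92 − 5.61)/avg = -1.69/4.765 = -0.354669…
E_cross = (1207/8915.5) / (-1.69/4.765) = -0.3817…
E_cross < 0 ⇒ the goods are complements.

-0.38; complements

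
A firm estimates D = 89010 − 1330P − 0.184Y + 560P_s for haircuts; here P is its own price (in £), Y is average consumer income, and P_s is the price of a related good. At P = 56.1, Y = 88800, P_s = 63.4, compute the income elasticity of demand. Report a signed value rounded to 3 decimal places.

-0.487

At the given values, D = 89010 − 1330(56.1) − 0.184(88800) + 560(63.4) = 33561.8.
∂D/∂Y = -0.184.
E = (-0.184) × (88800/33561.8) = -0.48683…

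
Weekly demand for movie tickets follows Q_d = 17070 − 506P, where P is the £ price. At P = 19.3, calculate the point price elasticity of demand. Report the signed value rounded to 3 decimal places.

dQ_d/dP = −506. At P = 19.3, Q_d = 17070 − 506(19.3) = 7304.2.
Ed = (dQ_d/dP)·(P/Q_d) = −506 × (19.3/7304.2) = -1.33701…

-1.337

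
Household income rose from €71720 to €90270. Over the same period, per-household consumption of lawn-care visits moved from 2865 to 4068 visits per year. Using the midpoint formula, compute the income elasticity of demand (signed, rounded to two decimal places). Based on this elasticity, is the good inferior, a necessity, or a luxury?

%ΔQ = (4068 − 2865)/[( 2865 + 4068)/2] = 1203/3466.5 = 0.347035…
%ΔIncome = (90270 − 71720)/[( 71720 + 90270)/2] = 18550/80995 = 0.229026…
E_income = (1203/3466.5) / (18550/80995) = 1.5152…
E_income > 1 ⇒ normal good, luxury.

1.52; luxury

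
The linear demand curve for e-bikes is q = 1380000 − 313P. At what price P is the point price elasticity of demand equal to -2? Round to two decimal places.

2939.30

Ed = −313P/(1380000 − 313P). Set this equal to -2:
313P = 2·(1380000 − 313P) ⇒ 313P(1 + 2) = 2·1380000
P = 2·1380000 / (313·3) = 2939.2971…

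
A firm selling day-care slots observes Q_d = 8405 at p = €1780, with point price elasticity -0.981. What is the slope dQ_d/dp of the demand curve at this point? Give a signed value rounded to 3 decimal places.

Ed = (dQ_d/dp)·(p/Q_d) ⇒ dQ_d/dp = Ed·Q_d/p = (-0.981)·8405/1780 = -4.63219…

-4.632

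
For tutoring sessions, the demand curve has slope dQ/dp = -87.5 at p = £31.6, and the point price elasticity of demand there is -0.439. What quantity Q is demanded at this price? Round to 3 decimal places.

Ed = (dQ/dp)·(p/Q) ⇒ Q = (dQ/dp)·p/Ed = (-87.5)·31.6/(-0.439) = 6298.40546…

6298.405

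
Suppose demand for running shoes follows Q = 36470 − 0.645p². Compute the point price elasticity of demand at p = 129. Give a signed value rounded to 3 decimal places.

dQ/dp = −2·0.645·p = -166.41. At p = 129, Q = 25736.555.
Ed = (dQ/dp)·(p/Q) = (-166.41) × (129/25736.555) = -0.83410…

-0.834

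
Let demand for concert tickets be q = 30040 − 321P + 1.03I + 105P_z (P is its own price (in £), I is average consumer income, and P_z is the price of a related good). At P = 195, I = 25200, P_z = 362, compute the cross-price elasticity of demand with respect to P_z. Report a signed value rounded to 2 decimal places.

At the given values, q = 30040 − 321(195) + 1.03(25200) + 105(362) = 31411.
∂q/∂P_z = 105.
E = (105) × (362/31411) = 1.2100…

1.21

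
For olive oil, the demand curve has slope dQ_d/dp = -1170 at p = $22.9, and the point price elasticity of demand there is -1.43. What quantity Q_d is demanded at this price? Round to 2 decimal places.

Ed = (dQ_d/dp)·(p/Q_d) ⇒ Q_d = (dQ_d/dp)·p/Ed = (-1170)·22.9/(-1.43) = 18736.3636…

18736.36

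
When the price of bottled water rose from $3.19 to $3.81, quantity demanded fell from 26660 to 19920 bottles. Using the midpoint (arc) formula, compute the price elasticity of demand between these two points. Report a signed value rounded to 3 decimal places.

%ΔQ = (19920 − 26660) / [(26660 + 19920)/2] = -6740/23290 = -0.289394…
%ΔP = (3.81 − 3.19) / [(3.19 + 3.81)/2] = 0.62/3.5 = 0.177142…
Arc Ed = %ΔQ / %ΔP = (-6740/23290) / (0.62/3.5) = -1.63367…

-1.634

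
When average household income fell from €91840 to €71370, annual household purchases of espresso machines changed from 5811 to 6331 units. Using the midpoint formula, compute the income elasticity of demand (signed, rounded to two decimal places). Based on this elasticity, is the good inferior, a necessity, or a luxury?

-0.34; inferior

%ΔQ = (6331 − 5811)/[( 5811 + 6331)/2] = 520/6071 = 0.085653…
%ΔIncome = (71370 − 91840)/[( 91840 + 71370)/2] = -20470/81605 = -0.250842…
E_income = (520/6071) / (-20470/81605) = -0.3414…
E_income < 0 ⇒ inferior good.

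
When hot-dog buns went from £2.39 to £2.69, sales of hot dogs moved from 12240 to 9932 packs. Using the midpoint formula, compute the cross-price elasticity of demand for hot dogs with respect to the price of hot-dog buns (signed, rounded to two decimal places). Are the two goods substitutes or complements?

%ΔQ_{hot dogs} = (9932 − 12240)/avg = -2308/11086 = -0.208190…
%ΔP_{hot-dog buns} = (2.69 − 2.39)/avg = 0.3/2.54 = 0.118110…
E_cross = (-2308/11086) / (0.3/2.54) = -1.7626…
E_cross < 0 ⇒ the goods are complements.

-1.76; complements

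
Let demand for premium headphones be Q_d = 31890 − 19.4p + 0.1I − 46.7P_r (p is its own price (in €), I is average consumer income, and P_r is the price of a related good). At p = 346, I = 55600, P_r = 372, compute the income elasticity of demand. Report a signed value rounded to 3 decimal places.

At the given values, Q_d = 31890 − 19.4(346) + 0.1(55600) − 46.7(372) = 13365.2.
∂Q_d/∂I = 0.1.
E = (0.1) × (55600/13365.2) = 0.41600…

0.416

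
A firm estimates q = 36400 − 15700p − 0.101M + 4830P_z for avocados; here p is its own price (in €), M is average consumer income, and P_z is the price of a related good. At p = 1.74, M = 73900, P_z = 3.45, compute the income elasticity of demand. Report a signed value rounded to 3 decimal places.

At the given values, q = 36400 − 15700(1.74) − 0.101(73900) + 4830(3.45) = 18281.6.
∂q/∂M = -0.101.
E = (-0.101) × (73900/18281.6) = -0.40827…

-0.408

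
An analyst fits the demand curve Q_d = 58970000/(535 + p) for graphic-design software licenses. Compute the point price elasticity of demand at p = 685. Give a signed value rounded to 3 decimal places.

dQ_d/dp = −58970000/(535 + p)² = -39.6197. At p = 685, Q_d = 48336.1.
Ed = (dQ_d/dp)·(p/Q_d) = (-39.6197) × (685/48336.1) = -0.56147…

-0.561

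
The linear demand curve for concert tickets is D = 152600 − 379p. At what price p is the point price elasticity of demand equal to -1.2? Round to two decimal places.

219.62

Ed = −379p/(152600 − 379p). Set this equal to -1.2:
379p = 1.2·(152600 − 379p) ⇒ 379p(1 + 1.2) = 1.2·152600
p = 1.2·152600 / (379·2.2) = 219.6210…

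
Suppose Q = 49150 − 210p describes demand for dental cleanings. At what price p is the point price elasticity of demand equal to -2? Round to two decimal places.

156.03

Ed = −210p/(49150 − 210p). Set this equal to -2:
210p = 2·(49150 − 210p) ⇒ 210p(1 + 2) = 2·49150
p = 2·49150 / (210·3) = 156.0317…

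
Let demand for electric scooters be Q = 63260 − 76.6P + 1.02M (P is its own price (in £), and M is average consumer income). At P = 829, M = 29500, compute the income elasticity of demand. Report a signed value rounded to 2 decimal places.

1.01

At the given values, Q = 63260 − 76.6(829) + 1.02(29500) = 29848.6.
∂Q/∂M = 1.02.
E = (1.02) × (29500/29848.6) = 1.0080…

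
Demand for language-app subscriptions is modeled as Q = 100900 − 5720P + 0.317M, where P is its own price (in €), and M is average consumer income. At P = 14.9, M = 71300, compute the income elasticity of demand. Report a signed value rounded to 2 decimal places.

At the given values, Q = 100900 − 5720(14.9) + 0.317(71300) = 38274.1.
∂Q/∂M = 0.317.
E = (0.317) × (71300/38274.1) = 0.5905…

0.59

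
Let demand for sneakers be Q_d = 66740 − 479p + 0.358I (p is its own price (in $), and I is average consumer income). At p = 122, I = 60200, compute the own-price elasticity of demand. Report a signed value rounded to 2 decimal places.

-1.96

At the given values, Q_d = 66740 − 479(122) + 0.358(60200) = 29853.6.
∂Q_d/∂p = −479.
E = (-479) × (122/29853.6) = -1.9574…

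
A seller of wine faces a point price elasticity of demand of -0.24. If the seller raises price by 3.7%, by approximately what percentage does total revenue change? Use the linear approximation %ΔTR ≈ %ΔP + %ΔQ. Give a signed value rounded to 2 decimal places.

+2.81%

%ΔQ ≈ Ed × %ΔP = (-0.24) × (+3.7%) = -0.8880%
%ΔTR ≈ %ΔP + %ΔQ = (+3.7%) + (-0.8880%) = +2.8120%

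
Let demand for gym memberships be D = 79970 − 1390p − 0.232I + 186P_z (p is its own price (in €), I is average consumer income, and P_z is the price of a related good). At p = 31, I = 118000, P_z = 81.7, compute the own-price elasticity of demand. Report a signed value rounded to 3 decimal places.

-1.745

At the given values, D = 79970 − 1390(31) − 0.232(118000) + 186(81.7) = 24700.2.
∂D/∂p = −1390.
E = (-1390) × (31/24700.2) = -1.74452…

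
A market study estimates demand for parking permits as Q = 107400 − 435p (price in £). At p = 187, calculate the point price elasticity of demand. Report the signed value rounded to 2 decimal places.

dQ/dp = −435. At p = 187, Q = 107400 − 435(187) = 26055.
Ed = (dQ/dp)·(p/Q) = −435 × (187/26055) = -3.1220…

-3.12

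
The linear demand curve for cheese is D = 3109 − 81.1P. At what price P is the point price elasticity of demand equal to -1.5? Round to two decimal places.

23.00

Ed = −81.1P/(3109 − 81.1P). Set this equal to -1.5:
81.1P = 1.5·(3109 − 81.1P) ⇒ 81.1P(1 + 1.5) = 1.5·3109
P = 1.5·3109 / (81.1·2.5) = 23.0012…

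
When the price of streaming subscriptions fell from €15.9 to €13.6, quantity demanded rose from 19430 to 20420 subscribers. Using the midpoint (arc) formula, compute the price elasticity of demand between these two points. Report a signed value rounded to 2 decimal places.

-0.32

%ΔQ = (20420 − 19430) / [(19430 + 20420)/2] = 990/19925 = 0.049686…
%ΔP = (13.6 − 15.9) / [(15.9 + 13.6)/2] = -2.3/14.75 = -0.155932…
Arc Ed = %ΔQ / %ΔP = (990/19925) / (-2.3/14.75) = -0.3186…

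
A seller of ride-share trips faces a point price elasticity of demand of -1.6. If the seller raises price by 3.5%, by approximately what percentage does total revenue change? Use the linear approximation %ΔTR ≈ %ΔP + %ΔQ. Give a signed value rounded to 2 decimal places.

%ΔQ ≈ Ed × %ΔP = (-1.6) × (+3.5%) = -5.6000%
%ΔTR ≈ %ΔP + %ΔQ = (+3.5%) + (-5.6000%) = -2.1000%

-2.10%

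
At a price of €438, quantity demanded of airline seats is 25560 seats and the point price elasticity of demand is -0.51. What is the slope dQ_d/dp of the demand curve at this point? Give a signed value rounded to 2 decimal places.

-29.76

Ed = (dQ_d/dp)·(p/Q_d) ⇒ dQ_d/dp = Ed·Q_d/p = (-0.51)·25560/438 = -29.7616…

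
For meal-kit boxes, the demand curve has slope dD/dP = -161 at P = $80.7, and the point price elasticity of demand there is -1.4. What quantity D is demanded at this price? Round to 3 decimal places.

Ed = (dD/dP)·(P/D) ⇒ D = (dD/dP)·P/Ed = (-161)·80.7/(-1.4) = 9280.5

9280.500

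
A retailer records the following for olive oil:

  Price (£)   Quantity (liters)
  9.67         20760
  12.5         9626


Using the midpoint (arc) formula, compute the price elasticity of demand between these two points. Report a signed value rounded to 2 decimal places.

%ΔQ = (9626 − 20760) / [(20760 + 9626)/2] = -11134/15193 = -0.732837…
%ΔP = (12.5 − 9.67) / [(9.67 + 12.5)/2] = 2.83/11.085 = 0.255299…
Arc Ed = %ΔQ / %ΔP = (-11134/15193) / (2.83/11.085) = -2.8704…

-2.87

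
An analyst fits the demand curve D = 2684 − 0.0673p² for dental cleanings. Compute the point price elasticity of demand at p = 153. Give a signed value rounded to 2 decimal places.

-2.84

dD/dp = −2·0.0673·p = -20.5938. At p = 153, D = 1108.5743.
Ed = (dD/dp)·(p/D) = (-20.5938) × (153/1108.5743) = -2.8422…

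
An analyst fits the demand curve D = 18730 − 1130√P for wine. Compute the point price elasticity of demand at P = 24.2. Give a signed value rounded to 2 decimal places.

dD/dP = −1130/(2√P) = -114.853. At P = 24.2, D = 13171.1.
Ed = (dD/dP)·(P/D) = (-114.853) × (24.2/13171.1) = -0.2110…

-0.21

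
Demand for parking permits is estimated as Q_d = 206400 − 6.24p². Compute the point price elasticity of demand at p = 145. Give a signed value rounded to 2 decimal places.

-3.49

dQ_d/dp = −2·6.24·p = -1809.6. At p = 145, Q_d = 75204.
Ed = (dQ_d/dp)·(p/Q_d) = (-1809.6) × (145/75204) = -3.4890…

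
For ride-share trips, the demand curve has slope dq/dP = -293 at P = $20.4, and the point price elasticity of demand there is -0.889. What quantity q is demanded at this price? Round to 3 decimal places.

Ed = (dq/dP)·(P/q) ⇒ q = (dq/dP)·P/Ed = (-293)·20.4/(-0.889) = 6723.50956…

6723.510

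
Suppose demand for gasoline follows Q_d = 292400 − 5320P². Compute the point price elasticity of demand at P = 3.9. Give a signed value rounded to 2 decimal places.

dQ_d/dP = −2·5320·P = -41496. At P = 3.9, Q_d = 211482.8.
Ed = (dQ_d/dP)·(P/Q_d) = (-41496) × (3.9/211482.8) = -0.7652…

-0.77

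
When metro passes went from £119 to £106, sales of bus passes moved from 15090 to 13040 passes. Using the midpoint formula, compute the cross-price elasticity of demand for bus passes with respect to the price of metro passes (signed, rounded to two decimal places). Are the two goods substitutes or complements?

%ΔQ_{bus passes} = (13040 − 15090)/avg = -2050/14065 = -0.145751…
%ΔP_{metro passes} = (106 − 119)/avg = -13/112.5 = -0.115555…
E_cross = (-2050/14065) / (-13/112.5) = 1.2613…
E_cross > 0 ⇒ the goods are substitutes.

1.26; substitutes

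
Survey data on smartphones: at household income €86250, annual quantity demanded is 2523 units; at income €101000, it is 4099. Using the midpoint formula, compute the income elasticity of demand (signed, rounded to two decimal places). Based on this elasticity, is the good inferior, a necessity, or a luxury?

3.02; luxury

%ΔQ = (4099 − 2523)/[( 2523 + 4099)/2] = 1576/3311 = 0.475989…
%ΔIncome = (101000 − 86250)/[( 86250 + 101000)/2] = 14750/93625 = 0.157543…
E_income = (1576/3311) / (14750/93625) = 3.0213…
E_income > 1 ⇒ normal good, luxury.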